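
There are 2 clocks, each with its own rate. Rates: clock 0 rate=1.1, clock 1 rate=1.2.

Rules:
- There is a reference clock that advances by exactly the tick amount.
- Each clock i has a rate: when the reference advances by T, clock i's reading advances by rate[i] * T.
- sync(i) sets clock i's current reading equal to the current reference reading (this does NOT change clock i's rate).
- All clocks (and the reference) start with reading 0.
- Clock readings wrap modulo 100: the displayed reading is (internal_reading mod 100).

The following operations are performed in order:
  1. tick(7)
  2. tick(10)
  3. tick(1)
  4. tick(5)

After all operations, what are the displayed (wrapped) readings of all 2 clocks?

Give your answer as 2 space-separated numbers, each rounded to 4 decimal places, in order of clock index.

Answer: 25.3000 27.6000

Derivation:
After op 1 tick(7): ref=7.0000 raw=[7.7000 8.4000]
After op 2 tick(10): ref=17.0000 raw=[18.7000 20.4000]
After op 3 tick(1): ref=18.0000 raw=[19.8000 21.6000]
After op 4 tick(5): ref=23.0000 raw=[25.3000 27.6000]
Wrap final raw readings (mod 100): 25.3000 mod 100 = 25.3000; 27.6000 mod 100 = 27.6000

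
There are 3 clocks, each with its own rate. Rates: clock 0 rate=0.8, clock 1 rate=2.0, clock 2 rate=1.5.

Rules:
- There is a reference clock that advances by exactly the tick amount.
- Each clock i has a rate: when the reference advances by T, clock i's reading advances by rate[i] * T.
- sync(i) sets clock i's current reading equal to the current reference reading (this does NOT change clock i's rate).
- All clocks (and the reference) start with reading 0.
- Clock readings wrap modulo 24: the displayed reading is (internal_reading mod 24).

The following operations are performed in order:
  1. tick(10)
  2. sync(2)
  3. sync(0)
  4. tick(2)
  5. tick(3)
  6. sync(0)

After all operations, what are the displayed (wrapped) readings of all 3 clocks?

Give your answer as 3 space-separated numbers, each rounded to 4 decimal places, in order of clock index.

After op 1 tick(10): ref=10.0000 raw=[8.0000 20.0000 15.0000]
After op 2 sync(2): ref=10.0000 raw=[8.0000 20.0000 10.0000]
After op 3 sync(0): ref=10.0000 raw=[10.0000 20.0000 10.0000]
After op 4 tick(2): ref=12.0000 raw=[11.6000 24.0000 13.0000]
After op 5 tick(3): ref=15.0000 raw=[14.0000 30.0000 17.5000]
After op 6 sync(0): ref=15.0000 raw=[15.0000 30.0000 17.5000]
Wrap final raw readings (mod 24): 15.0000 mod 24 = 15.0000; 30.0000 mod 24 = 6.0000; 17.5000 mod 24 = 17.5000

Answer: 15.0000 6.0000 17.5000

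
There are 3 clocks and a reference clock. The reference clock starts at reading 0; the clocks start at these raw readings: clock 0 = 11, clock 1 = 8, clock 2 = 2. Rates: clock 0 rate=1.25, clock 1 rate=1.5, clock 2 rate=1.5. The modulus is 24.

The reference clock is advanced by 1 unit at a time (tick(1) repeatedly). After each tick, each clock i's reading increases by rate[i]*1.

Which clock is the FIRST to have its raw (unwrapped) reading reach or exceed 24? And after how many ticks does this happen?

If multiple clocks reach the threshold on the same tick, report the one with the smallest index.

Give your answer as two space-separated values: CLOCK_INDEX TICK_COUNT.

clock 0: start=11, rate=1.25, needs 24-11 = 13; ticks = ceil(13/1.25) = ceil(10.4000) = 11; reading at tick 11 = 11 + 1.25*11 = 24.7500
clock 1: start=8, rate=1.5, needs 24-8 = 16; ticks = ceil(16/1.5) = ceil(10.6667) = 11; reading at tick 11 = 8 + 1.5*11 = 24.5000
clock 2: start=2, rate=1.5, needs 24-2 = 22; ticks = ceil(22/1.5) = ceil(14.6667) = 15; reading at tick 15 = 2 + 1.5*15 = 24.5000
Minimum tick count = 11; winners = [0, 1]; smallest index = 0

Answer: 0 11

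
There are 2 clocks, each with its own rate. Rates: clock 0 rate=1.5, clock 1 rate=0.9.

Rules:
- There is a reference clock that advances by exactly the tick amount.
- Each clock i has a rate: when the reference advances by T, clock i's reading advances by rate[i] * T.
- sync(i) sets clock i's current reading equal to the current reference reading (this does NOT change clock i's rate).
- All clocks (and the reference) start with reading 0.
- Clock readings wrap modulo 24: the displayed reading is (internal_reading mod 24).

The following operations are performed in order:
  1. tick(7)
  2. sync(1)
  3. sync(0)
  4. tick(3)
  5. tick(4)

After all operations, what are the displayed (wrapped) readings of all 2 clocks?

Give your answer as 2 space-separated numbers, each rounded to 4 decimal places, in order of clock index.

Answer: 17.5000 13.3000

Derivation:
After op 1 tick(7): ref=7.0000 raw=[10.5000 6.3000]
After op 2 sync(1): ref=7.0000 raw=[10.5000 7.0000]
After op 3 sync(0): ref=7.0000 raw=[7.0000 7.0000]
After op 4 tick(3): ref=10.0000 raw=[11.5000 9.7000]
After op 5 tick(4): ref=14.0000 raw=[17.5000 13.3000]
Wrap final raw readings (mod 24): 17.5000 mod 24 = 17.5000; 13.3000 mod 24 = 13.3000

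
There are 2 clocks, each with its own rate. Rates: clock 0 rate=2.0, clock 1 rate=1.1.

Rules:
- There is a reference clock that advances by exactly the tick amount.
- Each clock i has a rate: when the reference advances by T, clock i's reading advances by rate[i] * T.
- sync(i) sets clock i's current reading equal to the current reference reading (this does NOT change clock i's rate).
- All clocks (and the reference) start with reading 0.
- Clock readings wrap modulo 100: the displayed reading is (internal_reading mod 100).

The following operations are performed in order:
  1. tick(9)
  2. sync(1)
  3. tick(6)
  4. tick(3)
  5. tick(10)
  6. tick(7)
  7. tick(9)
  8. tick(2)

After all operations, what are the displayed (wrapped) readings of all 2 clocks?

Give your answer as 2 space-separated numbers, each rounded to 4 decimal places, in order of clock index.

After op 1 tick(9): ref=9.0000 raw=[18.0000 9.9000]
After op 2 sync(1): ref=9.0000 raw=[18.0000 9.0000]
After op 3 tick(6): ref=15.0000 raw=[30.0000 15.6000]
After op 4 tick(3): ref=18.0000 raw=[36.0000 18.9000]
After op 5 tick(10): ref=28.0000 raw=[56.0000 29.9000]
After op 6 tick(7): ref=35.0000 raw=[70.0000 37.6000]
After op 7 tick(9): ref=44.0000 raw=[88.0000 47.5000]
After op 8 tick(2): ref=46.0000 raw=[92.0000 49.7000]
Wrap final raw readings (mod 100): 92.0000 mod 100 = 92.0000; 49.7000 mod 100 = 49.7000

Answer: 92.0000 49.7000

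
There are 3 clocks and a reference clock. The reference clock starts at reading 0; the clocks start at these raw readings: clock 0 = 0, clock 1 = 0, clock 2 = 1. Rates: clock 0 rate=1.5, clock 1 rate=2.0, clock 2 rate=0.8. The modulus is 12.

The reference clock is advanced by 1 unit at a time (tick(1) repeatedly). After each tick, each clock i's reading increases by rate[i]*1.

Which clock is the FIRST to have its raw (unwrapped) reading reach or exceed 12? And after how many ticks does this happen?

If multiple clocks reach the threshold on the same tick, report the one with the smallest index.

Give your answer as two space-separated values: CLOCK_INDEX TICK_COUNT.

clock 0: start=0, rate=1.5, needs 12-0 = 12; ticks = ceil(12/1.5) = ceil(8.0000) = 8; reading at tick 8 = 0 + 1.5*8 = 12.0000
clock 1: start=0, rate=2.0, needs 12-0 = 12; ticks = ceil(12/2.0) = ceil(6.0000) = 6; reading at tick 6 = 0 + 2.0*6 = 12.0000
clock 2: start=1, rate=0.8, needs 12-1 = 11; ticks = ceil(11/0.8) = ceil(13.7500) = 14; reading at tick 14 = 1 + 0.8*14 = 12.2000
Minimum tick count = 6; winners = [1]; smallest index = 1

Answer: 1 6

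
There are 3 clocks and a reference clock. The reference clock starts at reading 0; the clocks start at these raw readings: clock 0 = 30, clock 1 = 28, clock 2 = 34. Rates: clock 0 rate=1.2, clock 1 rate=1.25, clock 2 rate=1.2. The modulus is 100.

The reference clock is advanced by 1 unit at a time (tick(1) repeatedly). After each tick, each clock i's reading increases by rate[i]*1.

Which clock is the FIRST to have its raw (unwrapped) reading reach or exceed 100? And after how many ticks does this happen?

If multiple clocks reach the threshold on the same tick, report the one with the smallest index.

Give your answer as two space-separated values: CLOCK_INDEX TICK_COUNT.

clock 0: start=30, rate=1.2, needs 100-30 = 70; ticks = ceil(70/1.2) = ceil(58.3333) = 59; reading at tick 59 = 30 + 1.2*59 = 100.8000
clock 1: start=28, rate=1.25, needs 100-28 = 72; ticks = ceil(72/1.25) = ceil(57.6000) = 58; reading at tick 58 = 28 + 1.25*58 = 100.5000
clock 2: start=34, rate=1.2, needs 100-34 = 66; ticks = ceil(66/1.2) = ceil(55.0000) = 55; reading at tick 55 = 34 + 1.2*55 = 100.0000
Minimum tick count = 55; winners = [2]; smallest index = 2

Answer: 2 55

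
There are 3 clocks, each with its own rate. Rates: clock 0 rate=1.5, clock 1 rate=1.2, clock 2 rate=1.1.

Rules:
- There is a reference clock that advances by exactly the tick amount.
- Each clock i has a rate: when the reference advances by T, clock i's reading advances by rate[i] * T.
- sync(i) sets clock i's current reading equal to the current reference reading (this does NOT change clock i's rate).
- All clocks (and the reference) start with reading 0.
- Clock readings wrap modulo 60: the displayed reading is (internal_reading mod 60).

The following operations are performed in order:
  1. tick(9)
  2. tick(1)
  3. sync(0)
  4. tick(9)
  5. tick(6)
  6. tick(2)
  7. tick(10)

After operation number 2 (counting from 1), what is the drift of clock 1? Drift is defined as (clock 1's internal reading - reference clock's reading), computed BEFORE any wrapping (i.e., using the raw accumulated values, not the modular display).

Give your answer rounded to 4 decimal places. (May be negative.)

After op 1 tick(9): ref=9.0000 raw=[13.5000 10.8000 9.9000]
After op 2 tick(1): ref=10.0000 raw=[15.0000 12.0000 11.0000]
Drift of clock 1 after op 2: 12.0000 - 10.0000 = 2.0000

Answer: 2.0000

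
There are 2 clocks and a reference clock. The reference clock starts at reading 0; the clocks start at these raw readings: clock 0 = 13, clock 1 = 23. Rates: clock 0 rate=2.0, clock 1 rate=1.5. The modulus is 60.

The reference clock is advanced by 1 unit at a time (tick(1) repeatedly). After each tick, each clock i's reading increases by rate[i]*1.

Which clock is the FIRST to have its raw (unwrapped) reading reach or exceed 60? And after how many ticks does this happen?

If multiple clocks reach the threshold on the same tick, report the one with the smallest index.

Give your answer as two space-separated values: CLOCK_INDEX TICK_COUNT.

clock 0: start=13, rate=2.0, needs 60-13 = 47; ticks = ceil(47/2.0) = ceil(23.5000) = 24; reading at tick 24 = 13 + 2.0*24 = 61.0000
clock 1: start=23, rate=1.5, needs 60-23 = 37; ticks = ceil(37/1.5) = ceil(24.6667) = 25; reading at tick 25 = 23 + 1.5*25 = 60.5000
Minimum tick count = 24; winners = [0]; smallest index = 0

Answer: 0 24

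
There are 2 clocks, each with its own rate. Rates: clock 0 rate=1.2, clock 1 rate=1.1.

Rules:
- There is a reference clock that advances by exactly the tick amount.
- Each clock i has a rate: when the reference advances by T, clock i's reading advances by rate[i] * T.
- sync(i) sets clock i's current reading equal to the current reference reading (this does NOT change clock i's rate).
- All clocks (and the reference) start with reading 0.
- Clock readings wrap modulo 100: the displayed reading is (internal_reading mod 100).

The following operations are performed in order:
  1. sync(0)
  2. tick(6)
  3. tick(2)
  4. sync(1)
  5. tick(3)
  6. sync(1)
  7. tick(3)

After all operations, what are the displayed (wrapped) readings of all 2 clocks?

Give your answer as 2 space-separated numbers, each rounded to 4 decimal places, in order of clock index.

Answer: 16.8000 14.3000

Derivation:
After op 1 sync(0): ref=0.0000 raw=[0.0000 0.0000]
After op 2 tick(6): ref=6.0000 raw=[7.2000 6.6000]
After op 3 tick(2): ref=8.0000 raw=[9.6000 8.8000]
After op 4 sync(1): ref=8.0000 raw=[9.6000 8.0000]
After op 5 tick(3): ref=11.0000 raw=[13.2000 11.3000]
After op 6 sync(1): ref=11.0000 raw=[13.2000 11.0000]
After op 7 tick(3): ref=14.0000 raw=[16.8000 14.3000]
Wrap final raw readings (mod 100): 16.8000 mod 100 = 16.8000; 14.3000 mod 100 = 14.3000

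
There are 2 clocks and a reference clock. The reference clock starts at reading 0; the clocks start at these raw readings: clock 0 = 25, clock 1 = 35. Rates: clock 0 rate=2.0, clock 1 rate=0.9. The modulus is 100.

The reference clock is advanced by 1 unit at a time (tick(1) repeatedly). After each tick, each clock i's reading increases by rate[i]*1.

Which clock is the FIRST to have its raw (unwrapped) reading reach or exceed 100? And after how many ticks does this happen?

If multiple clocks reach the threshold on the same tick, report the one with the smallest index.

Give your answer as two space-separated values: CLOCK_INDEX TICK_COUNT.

Answer: 0 38

Derivation:
clock 0: start=25, rate=2.0, needs 100-25 = 75; ticks = ceil(75/2.0) = ceil(37.5000) = 38; reading at tick 38 = 25 + 2.0*38 = 101.0000
clock 1: start=35, rate=0.9, needs 100-35 = 65; ticks = ceil(65/0.9) = ceil(72.2222) = 73; reading at tick 73 = 35 + 0.9*73 = 100.7000
Minimum tick count = 38; winners = [0]; smallest index = 0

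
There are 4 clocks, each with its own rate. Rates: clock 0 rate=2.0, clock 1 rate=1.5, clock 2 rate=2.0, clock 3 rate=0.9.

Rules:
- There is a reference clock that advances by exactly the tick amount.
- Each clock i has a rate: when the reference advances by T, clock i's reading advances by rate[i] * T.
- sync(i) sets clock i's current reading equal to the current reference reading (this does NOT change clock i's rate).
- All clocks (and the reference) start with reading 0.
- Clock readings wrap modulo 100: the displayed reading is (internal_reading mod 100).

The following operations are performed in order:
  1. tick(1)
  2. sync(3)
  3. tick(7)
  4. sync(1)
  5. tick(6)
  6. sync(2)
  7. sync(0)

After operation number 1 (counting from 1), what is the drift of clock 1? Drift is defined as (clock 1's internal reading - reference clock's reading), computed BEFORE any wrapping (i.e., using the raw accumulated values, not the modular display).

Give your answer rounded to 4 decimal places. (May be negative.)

Answer: 0.5000

Derivation:
After op 1 tick(1): ref=1.0000 raw=[2.0000 1.5000 2.0000 0.9000]
Drift of clock 1 after op 1: 1.5000 - 1.0000 = 0.5000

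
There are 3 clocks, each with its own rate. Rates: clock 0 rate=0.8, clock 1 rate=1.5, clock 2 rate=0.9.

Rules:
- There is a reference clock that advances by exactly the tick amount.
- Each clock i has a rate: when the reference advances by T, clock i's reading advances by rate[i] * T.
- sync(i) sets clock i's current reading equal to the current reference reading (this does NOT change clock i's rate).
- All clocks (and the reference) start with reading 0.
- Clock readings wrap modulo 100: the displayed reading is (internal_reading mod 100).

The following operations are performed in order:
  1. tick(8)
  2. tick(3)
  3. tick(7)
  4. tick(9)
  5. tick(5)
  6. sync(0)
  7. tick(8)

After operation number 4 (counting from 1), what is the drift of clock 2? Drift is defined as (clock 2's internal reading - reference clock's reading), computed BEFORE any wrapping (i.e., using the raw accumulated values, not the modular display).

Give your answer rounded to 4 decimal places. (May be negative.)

Answer: -2.7000

Derivation:
After op 1 tick(8): ref=8.0000 raw=[6.4000 12.0000 7.2000]
After op 2 tick(3): ref=11.0000 raw=[8.8000 16.5000 9.9000]
After op 3 tick(7): ref=18.0000 raw=[14.4000 27.0000 16.2000]
After op 4 tick(9): ref=27.0000 raw=[21.6000 40.5000 24.3000]
Drift of clock 2 after op 4: 24.3000 - 27.0000 = -2.7000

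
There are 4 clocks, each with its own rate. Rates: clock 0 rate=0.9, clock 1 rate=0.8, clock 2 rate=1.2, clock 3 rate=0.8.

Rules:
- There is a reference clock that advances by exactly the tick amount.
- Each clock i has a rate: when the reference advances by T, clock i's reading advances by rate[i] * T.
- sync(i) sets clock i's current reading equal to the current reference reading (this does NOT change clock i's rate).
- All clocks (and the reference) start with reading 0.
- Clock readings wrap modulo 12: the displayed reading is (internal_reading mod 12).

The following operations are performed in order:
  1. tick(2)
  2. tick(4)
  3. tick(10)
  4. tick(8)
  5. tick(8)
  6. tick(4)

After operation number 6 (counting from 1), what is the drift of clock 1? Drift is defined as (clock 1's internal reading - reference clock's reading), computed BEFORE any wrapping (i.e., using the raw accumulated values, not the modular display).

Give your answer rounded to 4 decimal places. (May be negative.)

Answer: -7.2000

Derivation:
After op 1 tick(2): ref=2.0000 raw=[1.8000 1.6000 2.4000 1.6000]
After op 2 tick(4): ref=6.0000 raw=[5.4000 4.8000 7.2000 4.8000]
After op 3 tick(10): ref=16.0000 raw=[14.4000 12.8000 19.2000 12.8000]
After op 4 tick(8): ref=24.0000 raw=[21.6000 19.2000 28.8000 19.2000]
After op 5 tick(8): ref=32.0000 raw=[28.8000 25.6000 38.4000 25.6000]
After op 6 tick(4): ref=36.0000 raw=[32.4000 28.8000 43.2000 28.8000]
Drift of clock 1 after op 6: 28.8000 - 36.0000 = -7.2000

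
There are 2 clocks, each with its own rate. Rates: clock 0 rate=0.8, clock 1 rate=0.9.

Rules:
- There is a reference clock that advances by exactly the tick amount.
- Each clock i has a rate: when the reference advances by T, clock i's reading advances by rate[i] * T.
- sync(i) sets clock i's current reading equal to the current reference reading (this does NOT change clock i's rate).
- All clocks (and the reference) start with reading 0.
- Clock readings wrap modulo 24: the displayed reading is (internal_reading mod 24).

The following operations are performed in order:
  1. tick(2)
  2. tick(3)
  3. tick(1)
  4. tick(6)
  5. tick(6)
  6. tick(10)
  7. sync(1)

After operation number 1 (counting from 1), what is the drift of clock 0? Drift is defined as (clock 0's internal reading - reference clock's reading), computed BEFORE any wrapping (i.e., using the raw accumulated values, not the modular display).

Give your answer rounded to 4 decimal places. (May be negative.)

After op 1 tick(2): ref=2.0000 raw=[1.6000 1.8000]
Drift of clock 0 after op 1: 1.6000 - 2.0000 = -0.4000

Answer: -0.4000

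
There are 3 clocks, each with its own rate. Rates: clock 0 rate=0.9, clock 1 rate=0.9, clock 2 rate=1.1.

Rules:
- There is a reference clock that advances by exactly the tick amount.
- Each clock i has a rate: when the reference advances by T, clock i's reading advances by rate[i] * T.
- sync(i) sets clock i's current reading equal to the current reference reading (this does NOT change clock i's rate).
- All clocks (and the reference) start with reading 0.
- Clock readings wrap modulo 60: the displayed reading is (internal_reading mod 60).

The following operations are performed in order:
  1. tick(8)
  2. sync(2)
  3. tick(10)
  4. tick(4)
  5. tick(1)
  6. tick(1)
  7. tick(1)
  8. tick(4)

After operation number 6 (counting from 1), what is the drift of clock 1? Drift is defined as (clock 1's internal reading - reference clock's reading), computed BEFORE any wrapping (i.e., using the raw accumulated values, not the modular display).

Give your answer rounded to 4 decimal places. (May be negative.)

After op 1 tick(8): ref=8.0000 raw=[7.2000 7.2000 8.8000]
After op 2 sync(2): ref=8.0000 raw=[7.2000 7.2000 8.0000]
After op 3 tick(10): ref=18.0000 raw=[16.2000 16.2000 19.0000]
After op 4 tick(4): ref=22.0000 raw=[19.8000 19.8000 23.4000]
After op 5 tick(1): ref=23.0000 raw=[20.7000 20.7000 24.5000]
After op 6 tick(1): ref=24.0000 raw=[21.6000 21.6000 25.6000]
Drift of clock 1 after op 6: 21.6000 - 24.0000 = -2.4000

Answer: -2.4000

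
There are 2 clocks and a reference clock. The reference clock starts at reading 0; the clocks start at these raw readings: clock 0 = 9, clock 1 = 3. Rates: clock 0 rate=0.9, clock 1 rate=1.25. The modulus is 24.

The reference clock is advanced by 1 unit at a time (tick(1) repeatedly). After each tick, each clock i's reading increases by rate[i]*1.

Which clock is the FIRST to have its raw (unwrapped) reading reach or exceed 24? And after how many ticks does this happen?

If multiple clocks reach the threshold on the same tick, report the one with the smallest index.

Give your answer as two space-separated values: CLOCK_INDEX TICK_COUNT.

clock 0: start=9, rate=0.9, needs 24-9 = 15; ticks = ceil(15/0.9) = ceil(16.6667) = 17; reading at tick 17 = 9 + 0.9*17 = 24.3000
clock 1: start=3, rate=1.25, needs 24-3 = 21; ticks = ceil(21/1.25) = ceil(16.8000) = 17; reading at tick 17 = 3 + 1.25*17 = 24.2500
Minimum tick count = 17; winners = [0, 1]; smallest index = 0

Answer: 0 17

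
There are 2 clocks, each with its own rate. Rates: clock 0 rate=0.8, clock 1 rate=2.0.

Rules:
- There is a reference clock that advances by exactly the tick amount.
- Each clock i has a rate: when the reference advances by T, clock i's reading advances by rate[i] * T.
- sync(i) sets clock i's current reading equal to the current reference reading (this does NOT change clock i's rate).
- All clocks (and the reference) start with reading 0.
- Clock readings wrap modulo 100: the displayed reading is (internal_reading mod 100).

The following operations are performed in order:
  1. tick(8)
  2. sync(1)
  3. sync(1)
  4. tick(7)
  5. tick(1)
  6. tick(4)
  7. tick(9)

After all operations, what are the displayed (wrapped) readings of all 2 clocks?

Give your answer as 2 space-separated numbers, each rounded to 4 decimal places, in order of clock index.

Answer: 23.2000 50.0000

Derivation:
After op 1 tick(8): ref=8.0000 raw=[6.4000 16.0000]
After op 2 sync(1): ref=8.0000 raw=[6.4000 8.0000]
After op 3 sync(1): ref=8.0000 raw=[6.4000 8.0000]
After op 4 tick(7): ref=15.0000 raw=[12.0000 22.0000]
After op 5 tick(1): ref=16.0000 raw=[12.8000 24.0000]
After op 6 tick(4): ref=20.0000 raw=[16.0000 32.0000]
After op 7 tick(9): ref=29.0000 raw=[23.2000 50.0000]
Wrap final raw readings (mod 100): 23.2000 mod 100 = 23.2000; 50.0000 mod 100 = 50.0000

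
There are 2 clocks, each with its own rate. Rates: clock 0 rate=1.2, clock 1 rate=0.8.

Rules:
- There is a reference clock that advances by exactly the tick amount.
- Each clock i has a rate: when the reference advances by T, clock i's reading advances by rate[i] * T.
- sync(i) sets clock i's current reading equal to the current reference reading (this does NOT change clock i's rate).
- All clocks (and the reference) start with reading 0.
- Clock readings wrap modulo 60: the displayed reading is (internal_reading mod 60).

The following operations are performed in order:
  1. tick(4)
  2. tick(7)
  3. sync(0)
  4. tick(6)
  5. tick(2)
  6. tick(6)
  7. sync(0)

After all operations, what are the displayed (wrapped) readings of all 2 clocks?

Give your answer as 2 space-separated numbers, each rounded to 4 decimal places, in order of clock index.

Answer: 25.0000 20.0000

Derivation:
After op 1 tick(4): ref=4.0000 raw=[4.8000 3.2000]
After op 2 tick(7): ref=11.0000 raw=[13.2000 8.8000]
After op 3 sync(0): ref=11.0000 raw=[11.0000 8.8000]
After op 4 tick(6): ref=17.0000 raw=[18.2000 13.6000]
After op 5 tick(2): ref=19.0000 raw=[20.6000 15.2000]
After op 6 tick(6): ref=25.0000 raw=[27.8000 20.0000]
After op 7 sync(0): ref=25.0000 raw=[25.0000 20.0000]
Wrap final raw readings (mod 60): 25.0000 mod 60 = 25.0000; 20.0000 mod 60 = 20.0000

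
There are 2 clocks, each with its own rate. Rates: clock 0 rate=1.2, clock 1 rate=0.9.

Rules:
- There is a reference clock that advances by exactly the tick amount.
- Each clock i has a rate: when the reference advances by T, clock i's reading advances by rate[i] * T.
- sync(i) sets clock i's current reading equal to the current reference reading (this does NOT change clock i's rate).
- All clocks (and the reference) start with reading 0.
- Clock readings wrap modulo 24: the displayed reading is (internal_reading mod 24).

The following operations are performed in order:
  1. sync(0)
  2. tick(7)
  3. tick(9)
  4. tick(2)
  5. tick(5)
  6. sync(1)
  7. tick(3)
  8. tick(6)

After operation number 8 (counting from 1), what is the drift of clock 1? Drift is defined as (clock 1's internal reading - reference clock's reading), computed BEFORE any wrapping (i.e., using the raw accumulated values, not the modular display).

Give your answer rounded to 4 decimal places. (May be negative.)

Answer: -0.9000

Derivation:
After op 1 sync(0): ref=0.0000 raw=[0.0000 0.0000]
After op 2 tick(7): ref=7.0000 raw=[8.4000 6.3000]
After op 3 tick(9): ref=16.0000 raw=[19.2000 14.4000]
After op 4 tick(2): ref=18.0000 raw=[21.6000 16.2000]
After op 5 tick(5): ref=23.0000 raw=[27.6000 20.7000]
After op 6 sync(1): ref=23.0000 raw=[27.6000 23.0000]
After op 7 tick(3): ref=26.0000 raw=[31.2000 25.7000]
After op 8 tick(6): ref=32.0000 raw=[38.4000 31.1000]
Drift of clock 1 after op 8: 31.1000 - 32.0000 = -0.9000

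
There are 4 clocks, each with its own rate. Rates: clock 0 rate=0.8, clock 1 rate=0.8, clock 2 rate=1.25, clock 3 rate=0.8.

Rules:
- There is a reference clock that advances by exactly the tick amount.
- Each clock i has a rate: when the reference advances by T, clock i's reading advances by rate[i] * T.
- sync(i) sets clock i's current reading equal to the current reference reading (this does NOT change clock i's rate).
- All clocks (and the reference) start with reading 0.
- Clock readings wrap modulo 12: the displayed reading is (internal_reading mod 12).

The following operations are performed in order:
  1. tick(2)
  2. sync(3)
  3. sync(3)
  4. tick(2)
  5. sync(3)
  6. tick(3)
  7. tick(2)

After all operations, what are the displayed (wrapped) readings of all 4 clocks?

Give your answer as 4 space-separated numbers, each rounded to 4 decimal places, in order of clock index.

Answer: 7.2000 7.2000 11.2500 8.0000

Derivation:
After op 1 tick(2): ref=2.0000 raw=[1.6000 1.6000 2.5000 1.6000]
After op 2 sync(3): ref=2.0000 raw=[1.6000 1.6000 2.5000 2.0000]
After op 3 sync(3): ref=2.0000 raw=[1.6000 1.6000 2.5000 2.0000]
After op 4 tick(2): ref=4.0000 raw=[3.2000 3.2000 5.0000 3.6000]
After op 5 sync(3): ref=4.0000 raw=[3.2000 3.2000 5.0000 4.0000]
After op 6 tick(3): ref=7.0000 raw=[5.6000 5.6000 8.7500 6.4000]
After op 7 tick(2): ref=9.0000 raw=[7.2000 7.2000 11.2500 8.0000]
Wrap final raw readings (mod 12): 7.2000 mod 12 = 7.2000; 7.2000 mod 12 = 7.2000; 11.2500 mod 12 = 11.2500; 8.0000 mod 12 = 8.0000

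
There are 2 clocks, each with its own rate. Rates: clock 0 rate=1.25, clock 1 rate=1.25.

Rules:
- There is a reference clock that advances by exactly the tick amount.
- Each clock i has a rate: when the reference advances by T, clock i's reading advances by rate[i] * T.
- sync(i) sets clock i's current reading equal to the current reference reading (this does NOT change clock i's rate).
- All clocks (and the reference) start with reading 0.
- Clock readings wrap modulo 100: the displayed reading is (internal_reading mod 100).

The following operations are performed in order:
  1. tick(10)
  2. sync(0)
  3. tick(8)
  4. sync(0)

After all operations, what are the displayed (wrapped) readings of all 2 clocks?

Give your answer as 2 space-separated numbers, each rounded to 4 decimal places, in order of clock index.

After op 1 tick(10): ref=10.0000 raw=[12.5000 12.5000]
After op 2 sync(0): ref=10.0000 raw=[10.0000 12.5000]
After op 3 tick(8): ref=18.0000 raw=[20.0000 22.5000]
After op 4 sync(0): ref=18.0000 raw=[18.0000 22.5000]
Wrap final raw readings (mod 100): 18.0000 mod 100 = 18.0000; 22.5000 mod 100 = 22.5000

Answer: 18.0000 22.5000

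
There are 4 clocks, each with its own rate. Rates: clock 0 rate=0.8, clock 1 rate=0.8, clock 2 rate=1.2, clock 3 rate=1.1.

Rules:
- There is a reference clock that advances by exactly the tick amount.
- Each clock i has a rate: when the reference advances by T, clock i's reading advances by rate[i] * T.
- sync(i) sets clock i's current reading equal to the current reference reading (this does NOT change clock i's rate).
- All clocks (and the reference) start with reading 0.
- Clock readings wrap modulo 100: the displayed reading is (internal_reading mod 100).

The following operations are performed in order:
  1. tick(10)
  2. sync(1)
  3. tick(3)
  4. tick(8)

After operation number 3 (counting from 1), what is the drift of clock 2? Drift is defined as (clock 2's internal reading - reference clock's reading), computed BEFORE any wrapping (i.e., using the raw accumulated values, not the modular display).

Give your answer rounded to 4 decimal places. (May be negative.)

After op 1 tick(10): ref=10.0000 raw=[8.0000 8.0000 12.0000 11.0000]
After op 2 sync(1): ref=10.0000 raw=[8.0000 10.0000 12.0000 11.0000]
After op 3 tick(3): ref=13.0000 raw=[10.4000 12.4000 15.6000 14.3000]
Drift of clock 2 after op 3: 15.6000 - 13.0000 = 2.6000

Answer: 2.6000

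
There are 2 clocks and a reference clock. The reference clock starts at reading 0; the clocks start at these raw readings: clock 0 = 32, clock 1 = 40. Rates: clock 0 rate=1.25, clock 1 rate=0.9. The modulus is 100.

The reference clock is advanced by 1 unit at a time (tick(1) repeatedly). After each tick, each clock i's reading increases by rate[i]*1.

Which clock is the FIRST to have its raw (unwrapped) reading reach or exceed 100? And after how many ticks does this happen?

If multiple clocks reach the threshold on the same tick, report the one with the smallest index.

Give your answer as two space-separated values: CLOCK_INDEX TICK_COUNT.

clock 0: start=32, rate=1.25, needs 100-32 = 68; ticks = ceil(68/1.25) = ceil(54.4000) = 55; reading at tick 55 = 32 + 1.25*55 = 100.7500
clock 1: start=40, rate=0.9, needs 100-40 = 60; ticks = ceil(60/0.9) = ceil(66.6667) = 67; reading at tick 67 = 40 + 0.9*67 = 100.3000
Minimum tick count = 55; winners = [0]; smallest index = 0

Answer: 0 55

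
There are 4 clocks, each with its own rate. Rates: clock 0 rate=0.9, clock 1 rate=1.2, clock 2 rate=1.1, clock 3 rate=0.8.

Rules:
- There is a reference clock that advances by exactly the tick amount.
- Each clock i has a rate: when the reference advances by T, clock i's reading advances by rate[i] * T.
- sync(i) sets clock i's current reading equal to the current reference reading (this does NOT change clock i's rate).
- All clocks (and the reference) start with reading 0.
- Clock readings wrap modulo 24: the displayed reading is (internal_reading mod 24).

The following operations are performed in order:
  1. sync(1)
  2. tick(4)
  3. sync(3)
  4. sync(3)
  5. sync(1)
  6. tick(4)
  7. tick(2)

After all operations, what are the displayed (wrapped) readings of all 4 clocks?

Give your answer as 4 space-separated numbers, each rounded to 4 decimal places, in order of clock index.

Answer: 9.0000 11.2000 11.0000 8.8000

Derivation:
After op 1 sync(1): ref=0.0000 raw=[0.0000 0.0000 0.0000 0.0000]
After op 2 tick(4): ref=4.0000 raw=[3.6000 4.8000 4.4000 3.2000]
After op 3 sync(3): ref=4.0000 raw=[3.6000 4.8000 4.4000 4.0000]
After op 4 sync(3): ref=4.0000 raw=[3.6000 4.8000 4.4000 4.0000]
After op 5 sync(1): ref=4.0000 raw=[3.6000 4.0000 4.4000 4.0000]
After op 6 tick(4): ref=8.0000 raw=[7.2000 8.8000 8.8000 7.2000]
After op 7 tick(2): ref=10.0000 raw=[9.0000 11.2000 11.0000 8.8000]
Wrap final raw readings (mod 24): 9.0000 mod 24 = 9.0000; 11.2000 mod 24 = 11.2000; 11.0000 mod 24 = 11.0000; 8.8000 mod 24 = 8.8000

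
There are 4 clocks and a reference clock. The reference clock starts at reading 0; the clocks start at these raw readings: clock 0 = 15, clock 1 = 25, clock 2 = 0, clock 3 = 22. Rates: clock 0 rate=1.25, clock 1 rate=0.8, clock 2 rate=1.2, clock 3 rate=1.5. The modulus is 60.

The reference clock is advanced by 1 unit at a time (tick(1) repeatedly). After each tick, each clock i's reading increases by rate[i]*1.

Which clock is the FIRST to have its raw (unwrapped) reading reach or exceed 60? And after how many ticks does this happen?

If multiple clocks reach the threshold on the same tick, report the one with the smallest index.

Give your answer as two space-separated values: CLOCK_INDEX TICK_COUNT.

Answer: 3 26

Derivation:
clock 0: start=15, rate=1.25, needs 60-15 = 45; ticks = ceil(45/1.25) = ceil(36.0000) = 36; reading at tick 36 = 15 + 1.25*36 = 60.0000
clock 1: start=25, rate=0.8, needs 60-25 = 35; ticks = ceil(35/0.8) = ceil(43.7500) = 44; reading at tick 44 = 25 + 0.8*44 = 60.2000
clock 2: start=0, rate=1.2, needs 60-0 = 60; ticks = ceil(60/1.2) = ceil(50.0000) = 50; reading at tick 50 = 0 + 1.2*50 = 60.0000
clock 3: start=22, rate=1.5, needs 60-22 = 38; ticks = ceil(38/1.5) = ceil(25.3333) = 26; reading at tick 26 = 22 + 1.5*26 = 61.0000
Minimum tick count = 26; winners = [3]; smallest index = 3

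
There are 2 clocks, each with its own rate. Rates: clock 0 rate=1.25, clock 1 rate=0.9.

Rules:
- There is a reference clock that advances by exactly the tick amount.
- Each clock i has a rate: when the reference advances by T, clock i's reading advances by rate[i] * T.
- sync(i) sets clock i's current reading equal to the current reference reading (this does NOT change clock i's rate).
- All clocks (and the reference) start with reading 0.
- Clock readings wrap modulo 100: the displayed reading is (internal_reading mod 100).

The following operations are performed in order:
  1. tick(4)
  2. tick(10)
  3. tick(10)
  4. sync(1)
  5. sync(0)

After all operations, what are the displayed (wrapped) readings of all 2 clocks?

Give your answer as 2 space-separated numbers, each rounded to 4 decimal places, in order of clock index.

Answer: 24.0000 24.0000

Derivation:
After op 1 tick(4): ref=4.0000 raw=[5.0000 3.6000]
After op 2 tick(10): ref=14.0000 raw=[17.5000 12.6000]
After op 3 tick(10): ref=24.0000 raw=[30.0000 21.6000]
After op 4 sync(1): ref=24.0000 raw=[30.0000 24.0000]
After op 5 sync(0): ref=24.0000 raw=[24.0000 24.0000]
Wrap final raw readings (mod 100): 24.0000 mod 100 = 24.0000; 24.0000 mod 100 = 24.0000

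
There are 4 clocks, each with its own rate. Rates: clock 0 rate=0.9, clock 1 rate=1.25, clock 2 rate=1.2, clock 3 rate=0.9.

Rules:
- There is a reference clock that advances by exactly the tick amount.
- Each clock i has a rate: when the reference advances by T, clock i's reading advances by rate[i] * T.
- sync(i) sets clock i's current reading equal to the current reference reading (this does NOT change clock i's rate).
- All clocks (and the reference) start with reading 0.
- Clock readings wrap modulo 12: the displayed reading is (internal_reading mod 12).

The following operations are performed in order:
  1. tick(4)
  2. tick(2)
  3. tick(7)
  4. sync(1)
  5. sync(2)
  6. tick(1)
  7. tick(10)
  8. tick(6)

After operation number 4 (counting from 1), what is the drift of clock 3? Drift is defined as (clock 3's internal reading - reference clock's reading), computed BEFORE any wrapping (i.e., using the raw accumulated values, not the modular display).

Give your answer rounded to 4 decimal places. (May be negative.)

After op 1 tick(4): ref=4.0000 raw=[3.6000 5.0000 4.8000 3.6000]
After op 2 tick(2): ref=6.0000 raw=[5.4000 7.5000 7.2000 5.4000]
After op 3 tick(7): ref=13.0000 raw=[11.7000 16.2500 15.6000 11.7000]
After op 4 sync(1): ref=13.0000 raw=[11.7000 13.0000 15.6000 11.7000]
Drift of clock 3 after op 4: 11.7000 - 13.0000 = -1.3000

Answer: -1.3000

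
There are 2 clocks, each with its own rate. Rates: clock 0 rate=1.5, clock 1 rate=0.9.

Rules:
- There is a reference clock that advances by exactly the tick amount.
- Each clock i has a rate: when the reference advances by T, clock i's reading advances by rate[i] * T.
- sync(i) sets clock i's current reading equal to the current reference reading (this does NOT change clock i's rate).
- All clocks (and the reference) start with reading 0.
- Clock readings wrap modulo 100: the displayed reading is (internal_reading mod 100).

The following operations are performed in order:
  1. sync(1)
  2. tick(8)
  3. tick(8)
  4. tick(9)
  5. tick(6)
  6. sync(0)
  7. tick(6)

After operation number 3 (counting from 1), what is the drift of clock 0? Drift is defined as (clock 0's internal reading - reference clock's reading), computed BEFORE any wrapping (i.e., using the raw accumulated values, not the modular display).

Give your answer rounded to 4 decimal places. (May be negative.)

Answer: 8.0000

Derivation:
After op 1 sync(1): ref=0.0000 raw=[0.0000 0.0000]
After op 2 tick(8): ref=8.0000 raw=[12.0000 7.2000]
After op 3 tick(8): ref=16.0000 raw=[24.0000 14.4000]
Drift of clock 0 after op 3: 24.0000 - 16.0000 = 8.0000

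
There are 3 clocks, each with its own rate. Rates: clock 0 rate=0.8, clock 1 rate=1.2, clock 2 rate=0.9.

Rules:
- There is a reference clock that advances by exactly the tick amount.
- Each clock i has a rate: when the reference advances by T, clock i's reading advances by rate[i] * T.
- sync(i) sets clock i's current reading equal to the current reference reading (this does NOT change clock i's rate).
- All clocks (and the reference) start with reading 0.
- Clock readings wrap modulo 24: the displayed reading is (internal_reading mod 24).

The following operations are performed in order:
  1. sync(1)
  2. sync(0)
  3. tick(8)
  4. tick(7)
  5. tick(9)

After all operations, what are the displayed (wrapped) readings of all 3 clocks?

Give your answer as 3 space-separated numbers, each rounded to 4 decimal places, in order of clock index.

Answer: 19.2000 4.8000 21.6000

Derivation:
After op 1 sync(1): ref=0.0000 raw=[0.0000 0.0000 0.0000]
After op 2 sync(0): ref=0.0000 raw=[0.0000 0.0000 0.0000]
After op 3 tick(8): ref=8.0000 raw=[6.4000 9.6000 7.2000]
After op 4 tick(7): ref=15.0000 raw=[12.0000 18.0000 13.5000]
After op 5 tick(9): ref=24.0000 raw=[19.2000 28.8000 21.6000]
Wrap final raw readings (mod 24): 19.2000 mod 24 = 19.2000; 28.8000 mod 24 = 4.8000; 21.6000 mod 24 = 21.6000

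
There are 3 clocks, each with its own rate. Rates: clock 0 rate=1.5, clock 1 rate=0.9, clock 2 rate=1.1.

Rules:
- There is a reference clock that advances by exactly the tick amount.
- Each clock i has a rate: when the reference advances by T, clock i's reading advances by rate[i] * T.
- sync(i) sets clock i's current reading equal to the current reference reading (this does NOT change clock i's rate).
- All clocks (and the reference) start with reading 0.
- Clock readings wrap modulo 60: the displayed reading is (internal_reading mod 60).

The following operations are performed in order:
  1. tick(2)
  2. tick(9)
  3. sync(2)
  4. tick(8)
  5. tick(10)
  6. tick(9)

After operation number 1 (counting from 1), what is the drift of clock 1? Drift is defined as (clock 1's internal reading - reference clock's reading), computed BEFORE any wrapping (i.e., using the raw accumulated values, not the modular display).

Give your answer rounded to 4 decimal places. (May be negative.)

Answer: -0.2000

Derivation:
After op 1 tick(2): ref=2.0000 raw=[3.0000 1.8000 2.2000]
Drift of clock 1 after op 1: 1.8000 - 2.0000 = -0.2000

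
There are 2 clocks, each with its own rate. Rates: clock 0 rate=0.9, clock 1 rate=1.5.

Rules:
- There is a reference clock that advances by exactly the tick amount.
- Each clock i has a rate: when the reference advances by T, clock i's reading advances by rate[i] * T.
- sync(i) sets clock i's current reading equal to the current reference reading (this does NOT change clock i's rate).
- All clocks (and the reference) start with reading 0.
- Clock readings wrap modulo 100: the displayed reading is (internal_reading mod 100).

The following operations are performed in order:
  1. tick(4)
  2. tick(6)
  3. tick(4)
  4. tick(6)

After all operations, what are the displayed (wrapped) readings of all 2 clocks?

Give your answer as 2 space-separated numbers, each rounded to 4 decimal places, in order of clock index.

Answer: 18.0000 30.0000

Derivation:
After op 1 tick(4): ref=4.0000 raw=[3.6000 6.0000]
After op 2 tick(6): ref=10.0000 raw=[9.0000 15.0000]
After op 3 tick(4): ref=14.0000 raw=[12.6000 21.0000]
After op 4 tick(6): ref=20.0000 raw=[18.0000 30.0000]
Wrap final raw readings (mod 100): 18.0000 mod 100 = 18.0000; 30.0000 mod 100 = 30.0000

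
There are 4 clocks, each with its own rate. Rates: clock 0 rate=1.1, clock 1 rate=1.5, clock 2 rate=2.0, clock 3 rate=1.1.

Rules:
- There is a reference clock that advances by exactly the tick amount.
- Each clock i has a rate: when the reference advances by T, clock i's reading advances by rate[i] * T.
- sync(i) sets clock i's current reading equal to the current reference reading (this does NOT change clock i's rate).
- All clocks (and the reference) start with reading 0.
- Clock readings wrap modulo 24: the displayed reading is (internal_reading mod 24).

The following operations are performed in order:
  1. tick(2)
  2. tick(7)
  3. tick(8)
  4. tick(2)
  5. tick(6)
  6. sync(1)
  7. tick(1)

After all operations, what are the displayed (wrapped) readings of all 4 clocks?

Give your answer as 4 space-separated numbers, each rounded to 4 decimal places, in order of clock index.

After op 1 tick(2): ref=2.0000 raw=[2.2000 3.0000 4.0000 2.2000]
After op 2 tick(7): ref=9.0000 raw=[9.9000 13.5000 18.0000 9.9000]
After op 3 tick(8): ref=17.0000 raw=[18.7000 25.5000 34.0000 18.7000]
After op 4 tick(2): ref=19.0000 raw=[20.9000 28.5000 38.0000 20.9000]
After op 5 tick(6): ref=25.0000 raw=[27.5000 37.5000 50.0000 27.5000]
After op 6 sync(1): ref=25.0000 raw=[27.5000 25.0000 50.0000 27.5000]
After op 7 tick(1): ref=26.0000 raw=[28.6000 26.5000 52.0000 28.6000]
Wrap final raw readings (mod 24): 28.6000 mod 24 = 4.6000; 26.5000 mod 24 = 2.5000; 52.0000 mod 24 = 4.0000; 28.6000 mod 24 = 4.6000

Answer: 4.6000 2.5000 4.0000 4.6000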